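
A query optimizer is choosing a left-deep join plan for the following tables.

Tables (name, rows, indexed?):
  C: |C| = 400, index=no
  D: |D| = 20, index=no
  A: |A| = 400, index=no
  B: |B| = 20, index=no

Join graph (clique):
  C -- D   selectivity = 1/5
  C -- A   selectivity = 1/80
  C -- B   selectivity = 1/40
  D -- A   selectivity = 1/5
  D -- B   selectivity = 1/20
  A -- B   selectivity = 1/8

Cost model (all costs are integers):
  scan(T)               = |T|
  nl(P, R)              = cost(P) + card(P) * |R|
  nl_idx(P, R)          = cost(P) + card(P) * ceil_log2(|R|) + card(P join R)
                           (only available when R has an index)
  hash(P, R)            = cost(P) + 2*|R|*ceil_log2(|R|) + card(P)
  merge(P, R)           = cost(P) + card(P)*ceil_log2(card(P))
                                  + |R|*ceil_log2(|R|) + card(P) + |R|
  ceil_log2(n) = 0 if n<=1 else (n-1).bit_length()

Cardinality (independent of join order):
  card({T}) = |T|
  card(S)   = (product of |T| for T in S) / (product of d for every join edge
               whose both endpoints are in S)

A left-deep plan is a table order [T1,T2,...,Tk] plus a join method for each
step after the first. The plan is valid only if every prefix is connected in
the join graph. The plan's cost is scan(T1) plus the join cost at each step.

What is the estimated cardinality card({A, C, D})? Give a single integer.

Tables in S: A(400), C(400), D(20)
Edges inside S: C-D(d=5), C-A(d=80), D-A(d=5)
numerator = 400 * 400 * 20 = 3200000
denominator = 5 * 80 * 5 = 2000
card(S) = 3200000 / 2000 = 1600

1600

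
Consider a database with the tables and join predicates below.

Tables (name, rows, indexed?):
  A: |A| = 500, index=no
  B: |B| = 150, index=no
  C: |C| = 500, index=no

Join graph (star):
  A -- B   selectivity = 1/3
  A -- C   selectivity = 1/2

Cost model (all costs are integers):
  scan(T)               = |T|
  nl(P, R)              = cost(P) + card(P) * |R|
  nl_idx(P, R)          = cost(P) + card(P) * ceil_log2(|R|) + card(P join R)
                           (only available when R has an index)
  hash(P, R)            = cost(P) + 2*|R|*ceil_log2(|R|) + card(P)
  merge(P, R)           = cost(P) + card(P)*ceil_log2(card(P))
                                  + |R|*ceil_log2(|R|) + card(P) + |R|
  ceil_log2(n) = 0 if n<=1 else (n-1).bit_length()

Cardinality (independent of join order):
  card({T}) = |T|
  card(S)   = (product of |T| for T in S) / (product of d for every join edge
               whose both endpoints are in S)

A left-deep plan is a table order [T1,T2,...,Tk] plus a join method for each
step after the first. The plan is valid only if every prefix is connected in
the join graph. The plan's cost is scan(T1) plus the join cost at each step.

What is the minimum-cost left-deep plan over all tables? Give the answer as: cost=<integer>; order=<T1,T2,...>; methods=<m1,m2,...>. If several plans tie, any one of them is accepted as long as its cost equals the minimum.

cost=37400; order=A,B,C; methods=hash,hash

Selinger DP (subsets sized 1..n):
  {A}: scan cost=500, card=500
  {B}: scan cost=150, card=150
  {C}: scan cost=500, card=500
  {AB}: card=25000; try (B,hash)→3400, (A,merge)→6500, (B,merge)→6850, (A,hash)→9300, (A,nl)→75150, (B,nl)→75500; best=3400 via (B,hash)
  {AC}: card=125000; try (C,hash)→10000, (A,hash)→10000, (C,merge)→10500, (A,merge)→10500, (C,nl)→250500, (A,nl)→250500; best=10000 via (C,hash)
  {ABC}: card=6250000; try (C,hash)→37400, (B,hash)→137400, (C,merge)→408400, (B,merge)→2261350, (C,nl)→12503400, (B,nl)→18760000; best=37400 via (C,hash)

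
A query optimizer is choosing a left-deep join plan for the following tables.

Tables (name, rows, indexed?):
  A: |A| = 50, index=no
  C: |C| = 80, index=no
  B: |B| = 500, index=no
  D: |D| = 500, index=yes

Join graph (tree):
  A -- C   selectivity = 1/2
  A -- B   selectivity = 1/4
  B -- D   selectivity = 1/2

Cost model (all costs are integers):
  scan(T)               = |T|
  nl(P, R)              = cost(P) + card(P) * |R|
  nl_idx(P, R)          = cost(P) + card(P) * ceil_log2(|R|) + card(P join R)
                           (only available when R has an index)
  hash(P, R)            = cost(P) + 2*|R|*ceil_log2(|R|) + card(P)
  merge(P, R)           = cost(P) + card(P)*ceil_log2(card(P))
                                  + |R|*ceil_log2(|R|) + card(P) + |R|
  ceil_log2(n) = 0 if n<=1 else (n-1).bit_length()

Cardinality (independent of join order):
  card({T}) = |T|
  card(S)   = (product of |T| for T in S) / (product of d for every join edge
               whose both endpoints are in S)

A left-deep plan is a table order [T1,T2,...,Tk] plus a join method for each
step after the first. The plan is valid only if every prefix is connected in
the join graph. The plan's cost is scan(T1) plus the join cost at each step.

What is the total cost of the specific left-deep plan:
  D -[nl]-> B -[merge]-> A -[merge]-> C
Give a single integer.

step 1: scan D: cost=500, card=500
step 2: join B via nl
    card(P join B) = 500*500/(2) = 125000
    cost = 500 + 500*500 = 250500
step 3: join A via merge
    card(P join A) = 125000*50/(4) = 1562500
    cost = 250500 + 125000*17 + 50*6 + 125000 + 50 = 2500850
step 4: join C via merge
    card(P join C) = 1562500*80/(2) = 62500000
    cost = 2500850 + 1562500*21 + 80*7 + 1562500 + 80 = 36876490

36876490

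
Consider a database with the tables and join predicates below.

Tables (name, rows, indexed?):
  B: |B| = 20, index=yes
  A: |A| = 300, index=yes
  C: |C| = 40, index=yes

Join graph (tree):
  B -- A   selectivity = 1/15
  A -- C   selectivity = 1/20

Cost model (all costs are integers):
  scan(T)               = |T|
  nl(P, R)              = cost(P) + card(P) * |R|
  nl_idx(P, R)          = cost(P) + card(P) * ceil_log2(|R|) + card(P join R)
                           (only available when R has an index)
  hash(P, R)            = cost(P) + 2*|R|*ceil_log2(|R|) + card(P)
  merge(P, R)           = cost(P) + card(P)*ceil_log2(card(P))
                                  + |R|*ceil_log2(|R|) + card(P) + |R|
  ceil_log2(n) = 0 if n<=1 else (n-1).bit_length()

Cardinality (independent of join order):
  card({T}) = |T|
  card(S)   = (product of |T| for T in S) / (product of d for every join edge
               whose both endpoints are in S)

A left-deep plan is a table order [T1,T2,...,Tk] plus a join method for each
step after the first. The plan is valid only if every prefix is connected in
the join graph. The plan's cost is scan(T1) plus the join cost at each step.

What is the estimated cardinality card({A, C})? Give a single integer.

Tables in S: A(300), C(40)
Edges inside S: A-C(d=20)
numerator = 300 * 40 = 12000
denominator = 20 = 20
card(S) = 12000 / 20 = 600

600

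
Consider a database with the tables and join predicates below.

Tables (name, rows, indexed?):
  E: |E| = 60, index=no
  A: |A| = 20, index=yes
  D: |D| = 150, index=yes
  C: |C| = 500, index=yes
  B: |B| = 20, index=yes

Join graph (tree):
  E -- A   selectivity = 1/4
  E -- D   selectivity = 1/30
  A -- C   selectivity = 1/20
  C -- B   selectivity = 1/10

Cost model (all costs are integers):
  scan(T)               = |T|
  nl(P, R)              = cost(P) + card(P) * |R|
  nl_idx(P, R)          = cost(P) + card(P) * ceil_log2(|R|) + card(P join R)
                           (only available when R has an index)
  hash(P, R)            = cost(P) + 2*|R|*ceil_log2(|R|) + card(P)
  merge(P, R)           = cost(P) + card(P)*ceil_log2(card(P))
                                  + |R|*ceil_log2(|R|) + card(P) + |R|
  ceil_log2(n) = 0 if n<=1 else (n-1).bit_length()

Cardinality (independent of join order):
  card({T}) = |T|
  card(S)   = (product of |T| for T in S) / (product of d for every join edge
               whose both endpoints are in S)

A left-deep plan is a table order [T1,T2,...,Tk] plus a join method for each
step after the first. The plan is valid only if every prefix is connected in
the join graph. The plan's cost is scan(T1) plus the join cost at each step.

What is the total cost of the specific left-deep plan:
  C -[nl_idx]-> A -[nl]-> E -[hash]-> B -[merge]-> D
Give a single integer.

267550

step 1: scan C: cost=500, card=500
step 2: join A via nl_idx
    card(P join A) = 500*20/(20) = 500
    cost = 500 + 500*5 + 500 = 3500
step 3: join E via nl
    card(P join E) = 500*60/(4) = 7500
    cost = 3500 + 500*60 = 33500
step 4: join B via hash
    card(P join B) = 7500*20/(10) = 15000
    cost = 33500 + 2*20*5 + 7500 = 41200
step 5: join D via merge
    card(P join D) = 15000*150/(30) = 75000
    cost = 41200 + 15000*14 + 150*8 + 15000 + 150 = 267550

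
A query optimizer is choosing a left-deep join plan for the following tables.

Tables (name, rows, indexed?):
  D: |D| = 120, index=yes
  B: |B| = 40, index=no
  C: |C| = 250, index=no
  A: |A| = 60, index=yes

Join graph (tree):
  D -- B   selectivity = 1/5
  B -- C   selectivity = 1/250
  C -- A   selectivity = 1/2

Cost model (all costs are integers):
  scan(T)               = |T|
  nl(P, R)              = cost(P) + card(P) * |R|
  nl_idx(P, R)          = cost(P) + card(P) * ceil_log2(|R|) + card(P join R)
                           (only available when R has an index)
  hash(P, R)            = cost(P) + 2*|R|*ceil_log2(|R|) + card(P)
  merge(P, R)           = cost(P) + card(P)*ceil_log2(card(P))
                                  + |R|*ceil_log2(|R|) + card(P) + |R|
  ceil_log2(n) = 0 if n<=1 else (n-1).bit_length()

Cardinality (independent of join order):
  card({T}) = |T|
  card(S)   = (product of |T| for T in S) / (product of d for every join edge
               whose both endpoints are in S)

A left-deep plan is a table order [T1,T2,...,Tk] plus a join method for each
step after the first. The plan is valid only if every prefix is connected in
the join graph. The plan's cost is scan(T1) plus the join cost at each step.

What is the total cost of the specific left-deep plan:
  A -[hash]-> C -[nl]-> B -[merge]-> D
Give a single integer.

319480

step 1: scan A: cost=60, card=60
step 2: join C via hash
    card(P join C) = 60*250/(2) = 7500
    cost = 60 + 2*250*8 + 60 = 4120
step 3: join B via nl
    card(P join B) = 7500*40/(250) = 1200
    cost = 4120 + 7500*40 = 304120
step 4: join D via merge
    card(P join D) = 1200*120/(5) = 28800
    cost = 304120 + 1200*11 + 120*7 + 1200 + 120 = 319480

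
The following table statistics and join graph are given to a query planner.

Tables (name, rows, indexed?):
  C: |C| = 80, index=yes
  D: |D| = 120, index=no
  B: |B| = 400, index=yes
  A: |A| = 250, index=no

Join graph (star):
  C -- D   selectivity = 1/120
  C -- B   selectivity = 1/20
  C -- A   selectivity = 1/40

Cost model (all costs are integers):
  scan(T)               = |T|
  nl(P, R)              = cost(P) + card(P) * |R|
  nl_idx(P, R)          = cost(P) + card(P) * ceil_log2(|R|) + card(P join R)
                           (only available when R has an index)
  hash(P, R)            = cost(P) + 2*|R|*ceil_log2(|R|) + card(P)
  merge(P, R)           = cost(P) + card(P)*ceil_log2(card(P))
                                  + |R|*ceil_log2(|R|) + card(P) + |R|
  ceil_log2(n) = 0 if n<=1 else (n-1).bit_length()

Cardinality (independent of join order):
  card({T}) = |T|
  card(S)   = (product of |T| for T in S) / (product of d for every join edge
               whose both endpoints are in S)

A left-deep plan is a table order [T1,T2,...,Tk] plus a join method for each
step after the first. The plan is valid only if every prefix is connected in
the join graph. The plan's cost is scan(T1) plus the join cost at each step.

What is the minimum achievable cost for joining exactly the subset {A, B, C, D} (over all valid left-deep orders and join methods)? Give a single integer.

Selinger DP over subsets of {A,B,C,D}:
  {C}: scan cost=80, card=80
  {D}: scan cost=120, card=120
  {B}: scan cost=400, card=400
  {A}: scan cost=250, card=250
  {CD}: card=80; try (C,nl_idx)→1040, (C,hash)→1360, (D,merge)→1680, (C,merge)→1720, (D,hash)→1840, (D,nl)→9680 …(+1); best=1040 via (C,nl_idx)
  {BC}: card=1600; try (C,hash)→1920, (B,nl_idx)→2400, (B,merge)→4720, (C,nl_idx)→4800, (C,merge)→5040, (B,hash)→7360 …(+2); best=1920 via (C,hash)
  {AC}: card=500; try (C,hash)→1620, (C,nl_idx)→2500, (A,merge)→2970, (C,merge)→3140, (A,hash)→4160, (A,nl)→20080 …(+1); best=1620 via (C,hash)
  {BCD}: card=1600; try (B,nl_idx)→3360, (D,hash)→5200, (B,merge)→5680, (B,hash)→8320, (D,merge)→22080, (B,nl)→33040 …(+1); best=3360 via (B,nl_idx)
  {ACD}: card=500; try (D,hash)→3800, (A,merge)→3930, (A,hash)→5120, (D,merge)→7580, (A,nl)→21040, (D,nl)→61620; best=3800 via (D,hash)
  {ABC}: card=10000; try (A,hash)→7520, (B,hash)→9320, (B,merge)→10620, (B,nl_idx)→16120, (A,merge)→23370, (B,nl)→201620 …(+1); best=7520 via (A,hash)
  {ABCD}: card=10000; try (A,hash)→8960, (B,hash)→11500, (B,merge)→12800, (B,nl_idx)→18300, (D,hash)→19200, (A,merge)→24810 …(+4); best=8960 via (A,hash)

8960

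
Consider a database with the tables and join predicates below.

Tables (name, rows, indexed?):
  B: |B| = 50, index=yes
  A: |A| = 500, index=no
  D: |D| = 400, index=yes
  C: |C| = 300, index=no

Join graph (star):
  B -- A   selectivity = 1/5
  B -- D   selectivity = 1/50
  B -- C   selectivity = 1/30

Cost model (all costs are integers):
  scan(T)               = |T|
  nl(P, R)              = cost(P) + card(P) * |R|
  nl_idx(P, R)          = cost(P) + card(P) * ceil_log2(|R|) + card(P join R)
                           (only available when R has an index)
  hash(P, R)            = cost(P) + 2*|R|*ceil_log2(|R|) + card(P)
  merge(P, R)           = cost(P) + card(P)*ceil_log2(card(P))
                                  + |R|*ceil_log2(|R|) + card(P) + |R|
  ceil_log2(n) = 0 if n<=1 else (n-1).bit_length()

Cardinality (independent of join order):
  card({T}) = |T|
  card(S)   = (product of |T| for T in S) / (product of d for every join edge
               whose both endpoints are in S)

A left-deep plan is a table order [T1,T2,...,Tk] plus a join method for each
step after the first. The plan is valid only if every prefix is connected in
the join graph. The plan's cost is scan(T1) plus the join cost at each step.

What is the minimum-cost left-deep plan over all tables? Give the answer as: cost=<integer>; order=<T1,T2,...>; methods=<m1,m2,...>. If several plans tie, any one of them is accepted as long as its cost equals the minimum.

cost=19700; order=B,D,C,A; methods=nl_idx,hash,hash

Selinger DP (subsets sized 1..n):
  {B}: scan cost=50, card=50
  {A}: scan cost=500, card=500
  {D}: scan cost=400, card=400
  {C}: scan cost=300, card=300
  {AB}: card=5000; try (B,hash)→1600, (A,merge)→5400, (B,merge)→5850, (B,nl_idx)→8500, (A,hash)→9100, (A,nl)→25050 …(+1); best=1600 via (B,hash)
  {BD}: card=400; try (D,nl_idx)→900, (B,hash)→1400, (B,nl_idx)→3200, (D,merge)→4400, (B,merge)→4750, (D,hash)→7300 …(+2); best=900 via (D,nl_idx)
  {BC}: card=500; try (B,hash)→1200, (B,nl_idx)→2600, (C,merge)→3400, (B,merge)→3650, (C,hash)→5500, (C,nl)→15050 …(+1); best=1200 via (B,hash)
  {ABD}: card=40000; try (A,merge)→9900, (A,hash)→10300, (D,hash)→13800, (D,merge)→75600, (D,nl_idx)→86600, (A,nl)→200900 …(+1); best=9900 via (A,merge)
  {ABC}: card=50000; try (A,hash)→10700, (A,merge)→11200, (C,hash)→12000, (C,merge)→74600, (A,nl)→251200, (C,nl)→1501600; best=10700 via (A,hash)
  {BCD}: card=4000; try (C,hash)→6700, (C,merge)→7900, (D,hash)→8900, (D,nl_idx)→9700, (D,merge)→10200, (C,nl)→120900 …(+1); best=6700 via (C,hash)
  {ABCD}: card=400000; try (A,hash)→19700, (C,hash)→55300, (A,merge)→63700, (D,hash)→67900, (C,merge)→692900, (D,nl_idx)→860700 …(+4); best=19700 via (A,hash)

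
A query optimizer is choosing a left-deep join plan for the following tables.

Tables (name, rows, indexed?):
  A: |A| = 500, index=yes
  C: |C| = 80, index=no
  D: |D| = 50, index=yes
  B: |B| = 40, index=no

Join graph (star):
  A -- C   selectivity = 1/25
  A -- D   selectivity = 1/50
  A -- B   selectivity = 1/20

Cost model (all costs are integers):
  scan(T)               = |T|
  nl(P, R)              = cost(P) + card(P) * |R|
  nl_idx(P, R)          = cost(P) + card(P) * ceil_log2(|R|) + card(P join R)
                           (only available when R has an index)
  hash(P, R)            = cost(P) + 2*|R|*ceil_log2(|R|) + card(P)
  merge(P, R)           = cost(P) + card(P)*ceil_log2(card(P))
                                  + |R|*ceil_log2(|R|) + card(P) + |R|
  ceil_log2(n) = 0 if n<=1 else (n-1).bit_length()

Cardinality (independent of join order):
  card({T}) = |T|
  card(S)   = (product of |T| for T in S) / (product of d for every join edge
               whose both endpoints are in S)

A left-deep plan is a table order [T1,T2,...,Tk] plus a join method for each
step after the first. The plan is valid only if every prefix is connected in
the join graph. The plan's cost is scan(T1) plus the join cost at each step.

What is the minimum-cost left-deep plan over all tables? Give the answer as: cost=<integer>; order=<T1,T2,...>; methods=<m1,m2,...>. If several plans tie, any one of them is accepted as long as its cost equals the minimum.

cost=4100; order=D,A,B,C; methods=nl_idx,hash,hash

Selinger DP (subsets sized 1..n):
  {A}: scan cost=500, card=500
  {C}: scan cost=80, card=80
  {D}: scan cost=50, card=50
  {B}: scan cost=40, card=40
  {AC}: card=1600; try (C,hash)→2120, (A,nl_idx)→2400, (A,merge)→5720, (C,merge)→6140, (A,hash)→9160, (A,nl)→40080 …(+1); best=2120 via (C,hash)
  {AD}: card=500; try (A,nl_idx)→1000, (D,hash)→1600, (D,nl_idx)→4000, (A,merge)→5400, (D,merge)→5850, (A,hash)→9100 …(+2); best=1000 via (A,nl_idx)
  {AB}: card=1000; try (A,nl_idx)→1400, (B,hash)→1480, (A,merge)→5320, (B,merge)→5780, (A,hash)→9080, (A,nl)→20040 …(+1); best=1400 via (A,nl_idx)
  {ACD}: card=1600; try (C,hash)→2620, (D,hash)→4320, (C,merge)→6640, (D,nl_idx)→13320, (D,merge)→21670, (C,nl)→41000 …(+1); best=2620 via (C,hash)
  {ABC}: card=3200; try (C,hash)→3520, (B,hash)→4200, (C,merge)→13040, (B,merge)→21600, (B,nl)→66120, (C,nl)→81400; best=3520 via (C,hash)
  {ABD}: card=1000; try (B,hash)→1980, (D,hash)→3000, (B,merge)→6280, (D,nl_idx)→8400, (D,merge)→12750, (B,nl)→21000 …(+1); best=1980 via (B,hash)
  {ABCD}: card=3200; try (C,hash)→4100, (B,hash)→4700, (D,hash)→7320, (C,merge)→13620, (B,merge)→22100, (D,nl_idx)→25920 …(+4); best=4100 via (C,hash)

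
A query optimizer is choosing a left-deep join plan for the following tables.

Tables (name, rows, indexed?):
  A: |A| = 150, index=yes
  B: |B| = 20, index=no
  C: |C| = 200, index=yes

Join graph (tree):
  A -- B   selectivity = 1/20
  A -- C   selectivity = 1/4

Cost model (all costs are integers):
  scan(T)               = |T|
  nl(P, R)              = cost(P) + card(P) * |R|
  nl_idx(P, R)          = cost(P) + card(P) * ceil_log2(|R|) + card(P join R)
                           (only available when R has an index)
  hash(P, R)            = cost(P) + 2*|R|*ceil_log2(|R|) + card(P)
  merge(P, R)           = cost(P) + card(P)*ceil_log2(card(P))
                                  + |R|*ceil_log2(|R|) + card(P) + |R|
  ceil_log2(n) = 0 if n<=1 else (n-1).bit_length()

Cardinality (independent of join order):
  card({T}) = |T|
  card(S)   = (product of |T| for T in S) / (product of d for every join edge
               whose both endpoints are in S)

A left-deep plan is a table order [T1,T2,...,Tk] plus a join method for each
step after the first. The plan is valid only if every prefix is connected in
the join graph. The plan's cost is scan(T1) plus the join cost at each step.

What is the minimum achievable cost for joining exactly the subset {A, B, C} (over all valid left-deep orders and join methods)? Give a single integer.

3480

Selinger DP over subsets of {A,B,C}:
  {A}: scan cost=150, card=150
  {B}: scan cost=20, card=20
  {C}: scan cost=200, card=200
  {AB}: card=150; try (A,nl_idx)→330, (B,hash)→500, (A,merge)→1490, (B,merge)→1620, (A,hash)→2440, (A,nl)→3020 …(+1); best=330 via (A,nl_idx)
  {AC}: card=7500; try (A,hash)→2800, (C,merge)→3300, (A,merge)→3350, (C,hash)→3500, (C,nl_idx)→8850, (A,nl_idx)→9300 …(+2); best=2800 via (A,hash)
  {ABC}: card=7500; try (C,merge)→3480, (C,hash)→3680, (C,nl_idx)→9030, (B,hash)→10500, (C,nl)→30330, (B,merge)→107920 …(+1); best=3480 via (C,merge)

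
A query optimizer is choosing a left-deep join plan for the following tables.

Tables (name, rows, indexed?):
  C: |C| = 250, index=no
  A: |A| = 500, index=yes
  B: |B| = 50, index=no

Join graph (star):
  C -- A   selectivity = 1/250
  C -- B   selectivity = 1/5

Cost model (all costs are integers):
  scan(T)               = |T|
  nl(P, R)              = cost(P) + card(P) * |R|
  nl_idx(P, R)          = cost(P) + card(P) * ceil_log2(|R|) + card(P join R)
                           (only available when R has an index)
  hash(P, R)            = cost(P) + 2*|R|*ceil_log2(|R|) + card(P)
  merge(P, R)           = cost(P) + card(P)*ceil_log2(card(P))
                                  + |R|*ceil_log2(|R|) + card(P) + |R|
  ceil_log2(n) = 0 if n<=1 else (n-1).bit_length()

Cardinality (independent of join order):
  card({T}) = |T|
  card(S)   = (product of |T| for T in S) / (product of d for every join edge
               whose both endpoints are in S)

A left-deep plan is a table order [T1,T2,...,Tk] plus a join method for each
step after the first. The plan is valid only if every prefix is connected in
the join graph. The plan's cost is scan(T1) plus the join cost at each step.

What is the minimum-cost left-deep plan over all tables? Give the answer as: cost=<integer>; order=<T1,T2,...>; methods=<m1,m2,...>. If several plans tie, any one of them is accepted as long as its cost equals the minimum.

cost=4100; order=C,A,B; methods=nl_idx,hash

Selinger DP (subsets sized 1..n):
  {C}: scan cost=250, card=250
  {A}: scan cost=500, card=500
  {B}: scan cost=50, card=50
  {AC}: card=500; try (A,nl_idx)→3000, (C,hash)→5000, (A,merge)→7500, (C,merge)→7750, (A,hash)→9500, (A,nl)→125250 …(+1); best=3000 via (A,nl_idx)
  {BC}: card=2500; try (B,hash)→1100, (C,merge)→2650, (B,merge)→2850, (C,hash)→4100, (C,nl)→12550, (B,nl)→12750; best=1100 via (B,hash)
  {ABC}: card=5000; try (B,hash)→4100, (B,merge)→8350, (A,hash)→12600, (B,nl)→28000, (A,nl_idx)→28600, (A,merge)→38600 …(+1); best=4100 via (B,hash)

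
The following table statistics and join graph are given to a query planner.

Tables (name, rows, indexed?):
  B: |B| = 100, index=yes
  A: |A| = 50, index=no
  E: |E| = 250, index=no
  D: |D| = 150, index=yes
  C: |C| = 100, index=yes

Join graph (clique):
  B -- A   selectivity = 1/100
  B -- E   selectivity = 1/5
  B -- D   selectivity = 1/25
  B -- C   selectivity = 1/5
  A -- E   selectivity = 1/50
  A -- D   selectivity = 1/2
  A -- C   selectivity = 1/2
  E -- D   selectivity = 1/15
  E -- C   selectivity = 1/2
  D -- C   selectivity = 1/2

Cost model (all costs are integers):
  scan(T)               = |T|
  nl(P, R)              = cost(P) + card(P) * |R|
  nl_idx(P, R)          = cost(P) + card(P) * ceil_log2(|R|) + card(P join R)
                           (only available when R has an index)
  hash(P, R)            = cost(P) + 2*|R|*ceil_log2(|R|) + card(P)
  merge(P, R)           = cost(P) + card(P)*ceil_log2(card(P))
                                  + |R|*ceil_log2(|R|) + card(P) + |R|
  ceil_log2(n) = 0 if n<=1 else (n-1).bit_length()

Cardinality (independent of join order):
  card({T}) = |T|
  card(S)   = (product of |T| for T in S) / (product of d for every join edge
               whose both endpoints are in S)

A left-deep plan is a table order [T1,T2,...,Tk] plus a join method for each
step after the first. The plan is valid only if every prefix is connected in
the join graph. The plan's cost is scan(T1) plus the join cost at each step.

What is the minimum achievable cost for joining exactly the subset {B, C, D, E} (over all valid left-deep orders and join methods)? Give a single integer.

9500

Selinger DP over subsets of {B,C,D,E}:
  {B}: scan cost=100, card=100
  {E}: scan cost=250, card=250
  {D}: scan cost=150, card=150
  {C}: scan cost=100, card=100
  {BE}: card=5000; try (B,hash)→1900, (E,merge)→3150, (B,merge)→3300, (E,hash)→4200, (B,nl_idx)→7000, (E,nl)→25100 …(+1); best=1900 via (B,hash)
  {BD}: card=600; try (D,nl_idx)→1500, (B,hash)→1700, (B,nl_idx)→1800, (D,merge)→2250, (B,merge)→2300, (D,hash)→2600 …(+2); best=1500 via (D,nl_idx)
  {BC}: card=2000; try (C,hash)→1600, (B,hash)→1600, (C,merge)→1700, (B,merge)→1700, (C,nl_idx)→2800, (B,nl_idx)→2800 …(+2); best=1600 via (C,hash)
  {DE}: card=2500; try (D,hash)→2900, (E,merge)→3750, (D,merge)→3850, (E,hash)→4300, (D,nl_idx)→4750, (E,nl)→37650 …(+1); best=2900 via (D,hash)
  {CE}: card=12500; try (C,hash)→1900, (E,merge)→3150, (C,merge)→3300, (E,hash)→4200, (C,nl_idx)→14500, (E,nl)→25100 …(+1); best=1900 via (C,hash)
  {CD}: card=7500; try (C,hash)→1700, (D,merge)→2250, (C,merge)→2300, (D,hash)→2600, (D,nl_idx)→8400, (C,nl_idx)→8700 …(+2); best=1700 via (C,hash)
  {BDE}: card=2000; try (E,hash)→6100, (B,hash)→6800, (D,hash)→9300, (E,merge)→10350, (B,nl_idx)→22400, (B,merge)→36200 …(+5); best=6100 via (E,hash)
  {BCE}: card=50000; try (E,hash)→7600, (C,hash)→8300, (B,hash)→15800, (E,merge)→27850, (C,merge)→72700, (C,nl_idx)→86900 …(+5); best=7600 via (E,hash)
  {BCD}: card=6000; try (C,hash)→3500, (D,hash)→6000, (C,merge)→8900, (B,hash)→10600, (C,nl_idx)→11700, (D,nl_idx)→23600 …(+6); best=3500 via (C,hash)
  {CDE}: card=62500; try (C,hash)→6800, (E,hash)→13200, (D,hash)→16800, (C,merge)→36200, (C,nl_idx)→82900, (E,merge)→108950 …(+5); best=6800 via (C,hash)
  {BCDE}: card=10000; try (C,hash)→9500, (E,hash)→13500, (C,nl_idx)→30100, (C,merge)→30900, (D,hash)→60000, (B,hash)→70700 …(+9); best=9500 via (C,hash)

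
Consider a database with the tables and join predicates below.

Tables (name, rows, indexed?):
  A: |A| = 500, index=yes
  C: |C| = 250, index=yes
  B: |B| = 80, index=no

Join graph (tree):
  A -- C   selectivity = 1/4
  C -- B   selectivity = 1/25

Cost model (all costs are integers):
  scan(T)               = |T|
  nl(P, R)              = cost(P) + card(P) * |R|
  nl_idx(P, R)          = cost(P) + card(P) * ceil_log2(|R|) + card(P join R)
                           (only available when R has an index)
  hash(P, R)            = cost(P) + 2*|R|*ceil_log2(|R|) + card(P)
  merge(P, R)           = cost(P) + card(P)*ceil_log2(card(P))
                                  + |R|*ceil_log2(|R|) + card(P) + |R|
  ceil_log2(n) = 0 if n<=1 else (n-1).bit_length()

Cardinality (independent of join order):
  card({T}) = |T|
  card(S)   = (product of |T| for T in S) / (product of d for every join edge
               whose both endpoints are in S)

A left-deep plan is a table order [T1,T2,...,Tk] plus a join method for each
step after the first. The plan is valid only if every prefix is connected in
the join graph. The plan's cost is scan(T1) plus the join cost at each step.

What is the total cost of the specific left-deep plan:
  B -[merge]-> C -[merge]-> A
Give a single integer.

step 1: scan B: cost=80, card=80
step 2: join C via merge
    card(P join C) = 80*250/(25) = 800
    cost = 80 + 80*7 + 250*8 + 80 + 250 = 2970
step 3: join A via merge
    card(P join A) = 800*500/(4) = 100000
    cost = 2970 + 800*10 + 500*9 + 800 + 500 = 16770

16770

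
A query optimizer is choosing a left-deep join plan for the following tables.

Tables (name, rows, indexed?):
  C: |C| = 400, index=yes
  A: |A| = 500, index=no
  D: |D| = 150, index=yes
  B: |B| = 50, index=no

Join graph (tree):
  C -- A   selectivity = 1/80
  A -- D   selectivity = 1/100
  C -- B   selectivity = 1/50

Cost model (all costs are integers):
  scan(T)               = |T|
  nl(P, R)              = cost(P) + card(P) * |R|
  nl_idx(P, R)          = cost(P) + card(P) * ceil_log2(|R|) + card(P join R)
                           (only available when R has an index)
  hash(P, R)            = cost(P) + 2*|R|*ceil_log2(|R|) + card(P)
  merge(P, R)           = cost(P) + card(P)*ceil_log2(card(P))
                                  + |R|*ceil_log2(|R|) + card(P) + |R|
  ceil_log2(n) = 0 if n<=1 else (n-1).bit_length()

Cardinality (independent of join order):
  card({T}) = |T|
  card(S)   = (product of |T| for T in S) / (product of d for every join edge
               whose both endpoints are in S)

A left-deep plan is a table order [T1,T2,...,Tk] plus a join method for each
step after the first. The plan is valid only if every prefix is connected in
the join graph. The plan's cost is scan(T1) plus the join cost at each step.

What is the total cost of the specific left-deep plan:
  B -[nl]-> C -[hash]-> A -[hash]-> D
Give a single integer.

34350

step 1: scan B: cost=50, card=50
step 2: join C via nl
    card(P join C) = 50*400/(50) = 400
    cost = 50 + 50*400 = 20050
step 3: join A via hash
    card(P join A) = 400*500/(80) = 2500
    cost = 20050 + 2*500*9 + 400 = 29450
step 4: join D via hash
    card(P join D) = 2500*150/(100) = 3750
    cost = 29450 + 2*150*8 + 2500 = 34350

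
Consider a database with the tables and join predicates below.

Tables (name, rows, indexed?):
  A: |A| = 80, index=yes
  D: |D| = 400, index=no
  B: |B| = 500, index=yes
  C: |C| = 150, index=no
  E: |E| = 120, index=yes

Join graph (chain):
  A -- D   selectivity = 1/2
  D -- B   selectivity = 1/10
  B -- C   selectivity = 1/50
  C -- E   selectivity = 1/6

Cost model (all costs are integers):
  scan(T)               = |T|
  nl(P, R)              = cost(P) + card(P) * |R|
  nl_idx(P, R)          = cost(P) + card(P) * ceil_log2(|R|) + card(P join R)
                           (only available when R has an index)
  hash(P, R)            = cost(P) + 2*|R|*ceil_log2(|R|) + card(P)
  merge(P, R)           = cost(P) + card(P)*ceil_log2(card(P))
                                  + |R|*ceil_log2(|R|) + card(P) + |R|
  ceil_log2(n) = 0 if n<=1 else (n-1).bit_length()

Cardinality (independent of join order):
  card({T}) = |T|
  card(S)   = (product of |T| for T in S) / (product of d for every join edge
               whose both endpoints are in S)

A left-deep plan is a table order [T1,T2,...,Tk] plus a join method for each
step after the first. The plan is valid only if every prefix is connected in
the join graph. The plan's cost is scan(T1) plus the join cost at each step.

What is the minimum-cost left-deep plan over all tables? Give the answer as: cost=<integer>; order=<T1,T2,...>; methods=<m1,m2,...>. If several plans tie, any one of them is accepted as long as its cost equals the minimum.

Selinger DP (subsets sized 1..n):
  {A}: scan cost=80, card=80
  {D}: scan cost=400, card=400
  {B}: scan cost=500, card=500
  {C}: scan cost=150, card=150
  {E}: scan cost=120, card=120
  {AD}: card=16000; try (A,hash)→1920, (D,merge)→4720, (A,merge)→5040, (D,hash)→7360, (A,nl_idx)→19200, (D,nl)→32080 …(+1); best=1920 via (A,hash)
  {BD}: card=20000; try (D,hash)→8200, (B,merge)→9400, (D,merge)→9500, (B,hash)→9800, (B,nl_idx)→24000, (B,nl)→200400 …(+1); best=8200 via (D,hash)
  {BC}: card=1500; try (B,nl_idx)→3000, (C,hash)→3400, (B,merge)→6500, (C,merge)→6850, (B,hash)→9300, (B,nl)→75150 …(+1); best=3000 via (B,nl_idx)
  {CE}: card=3000; try (E,hash)→1980, (C,merge)→2430, (E,merge)→2460, (C,hash)→2640, (E,nl_idx)→4200, (C,nl)→18120 …(+1); best=1980 via (E,hash)
  {ABD}: card=800000; try (B,hash)→26920, (A,hash)→29320, (B,merge)→246920, (A,merge)→328840, (B,nl_idx)→945920, (A,nl_idx)→948200 …(+2); best=26920 via (B,hash)
  {BCD}: card=60000; try (D,hash)→11700, (D,merge)→25000, (C,hash)→30600, (C,merge)→329550, (D,nl)→603000, (C,nl)→3008200; best=11700 via (D,hash)
  {BCE}: card=30000; try (E,hash)→6180, (B,hash)→13980, (E,merge)→21960, (E,nl_idx)→43500, (B,merge)→45980, (B,nl_idx)→58980 …(+2); best=6180 via (E,hash)
  {ABCD}: card=2400000; try (A,hash)→72820, (C,hash)→829320, (A,merge)→1032340, (A,nl_idx)→2831700, (A,nl)→4811700, (C,merge)→16828270 …(+1); best=72820 via (A,hash)
  {BCDE}: card=1200000; try (D,hash)→43380, (E,hash)→73380, (D,merge)→490180, (E,merge)→1032660, (E,nl_idx)→1631700, (E,nl)→7211700 …(+1); best=43380 via (D,hash)
  {ABCDE}: card=48000000; try (A,hash)→1244500, (E,hash)→2474500, (A,merge)→26444020, (E,merge)→55273780, (A,nl_idx)→56443380, (E,nl_idx)→64872820 …(+2); best=1244500 via (A,hash)

cost=1244500; order=C,B,E,D,A; methods=nl_idx,hash,hash,hash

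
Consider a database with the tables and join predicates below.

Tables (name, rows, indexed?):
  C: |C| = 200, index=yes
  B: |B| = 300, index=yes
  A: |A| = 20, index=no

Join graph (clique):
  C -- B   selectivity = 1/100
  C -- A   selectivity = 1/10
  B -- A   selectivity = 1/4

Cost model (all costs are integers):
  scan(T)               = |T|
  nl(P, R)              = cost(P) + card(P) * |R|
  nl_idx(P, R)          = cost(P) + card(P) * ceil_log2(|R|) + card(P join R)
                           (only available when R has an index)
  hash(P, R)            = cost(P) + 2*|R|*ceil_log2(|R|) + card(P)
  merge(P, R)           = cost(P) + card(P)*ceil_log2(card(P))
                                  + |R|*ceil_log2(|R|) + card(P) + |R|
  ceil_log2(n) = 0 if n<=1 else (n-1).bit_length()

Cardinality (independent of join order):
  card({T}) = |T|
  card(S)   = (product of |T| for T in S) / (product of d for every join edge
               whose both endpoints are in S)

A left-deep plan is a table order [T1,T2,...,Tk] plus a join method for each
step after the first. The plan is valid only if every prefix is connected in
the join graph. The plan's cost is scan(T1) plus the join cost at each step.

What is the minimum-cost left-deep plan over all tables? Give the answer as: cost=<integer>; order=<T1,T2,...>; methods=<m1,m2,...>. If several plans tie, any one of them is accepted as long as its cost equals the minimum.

cost=3400; order=C,B,A; methods=nl_idx,hash

Selinger DP (subsets sized 1..n):
  {C}: scan cost=200, card=200
  {B}: scan cost=300, card=300
  {A}: scan cost=20, card=20
  {BC}: card=600; try (B,nl_idx)→2600, (C,nl_idx)→3300, (C,hash)→3800, (B,merge)→5000, (C,merge)→5100, (B,hash)→5800 …(+2); best=2600 via (B,nl_idx)
  {AC}: card=400; try (C,nl_idx)→580, (A,hash)→600, (C,merge)→1940, (A,merge)→2120, (C,hash)→3240, (C,nl)→4020 …(+1); best=580 via (C,nl_idx)
  {AB}: card=1500; try (A,hash)→800, (B,nl_idx)→1700, (B,merge)→3140, (A,merge)→3420, (B,hash)→5440, (B,nl)→6020 …(+1); best=800 via (A,hash)
  {ABC}: card=300; try (A,hash)→3400, (B,nl_idx)→4480, (C,hash)→5500, (B,hash)→6380, (B,merge)→7580, (A,merge)→9320 …(+5); best=3400 via (A,hash)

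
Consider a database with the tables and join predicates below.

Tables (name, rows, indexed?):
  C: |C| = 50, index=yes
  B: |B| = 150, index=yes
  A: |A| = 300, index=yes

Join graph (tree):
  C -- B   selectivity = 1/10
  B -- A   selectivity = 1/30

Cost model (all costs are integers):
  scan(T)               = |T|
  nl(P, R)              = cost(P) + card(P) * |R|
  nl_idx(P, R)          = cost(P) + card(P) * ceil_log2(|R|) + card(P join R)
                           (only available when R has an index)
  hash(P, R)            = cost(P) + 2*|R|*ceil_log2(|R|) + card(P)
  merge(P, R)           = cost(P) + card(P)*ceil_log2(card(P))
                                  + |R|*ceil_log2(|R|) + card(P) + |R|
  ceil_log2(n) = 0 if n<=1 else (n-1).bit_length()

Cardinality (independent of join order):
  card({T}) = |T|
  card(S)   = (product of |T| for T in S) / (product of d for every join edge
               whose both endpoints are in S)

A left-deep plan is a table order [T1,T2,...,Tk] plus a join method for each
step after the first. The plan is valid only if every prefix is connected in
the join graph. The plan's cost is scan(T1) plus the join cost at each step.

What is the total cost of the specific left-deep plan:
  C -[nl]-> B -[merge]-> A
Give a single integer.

18800

step 1: scan C: cost=50, card=50
step 2: join B via nl
    card(P join B) = 50*150/(10) = 750
    cost = 50 + 50*150 = 7550
step 3: join A via merge
    card(P join A) = 750*300/(30) = 7500
    cost = 7550 + 750*10 + 300*9 + 750 + 300 = 18800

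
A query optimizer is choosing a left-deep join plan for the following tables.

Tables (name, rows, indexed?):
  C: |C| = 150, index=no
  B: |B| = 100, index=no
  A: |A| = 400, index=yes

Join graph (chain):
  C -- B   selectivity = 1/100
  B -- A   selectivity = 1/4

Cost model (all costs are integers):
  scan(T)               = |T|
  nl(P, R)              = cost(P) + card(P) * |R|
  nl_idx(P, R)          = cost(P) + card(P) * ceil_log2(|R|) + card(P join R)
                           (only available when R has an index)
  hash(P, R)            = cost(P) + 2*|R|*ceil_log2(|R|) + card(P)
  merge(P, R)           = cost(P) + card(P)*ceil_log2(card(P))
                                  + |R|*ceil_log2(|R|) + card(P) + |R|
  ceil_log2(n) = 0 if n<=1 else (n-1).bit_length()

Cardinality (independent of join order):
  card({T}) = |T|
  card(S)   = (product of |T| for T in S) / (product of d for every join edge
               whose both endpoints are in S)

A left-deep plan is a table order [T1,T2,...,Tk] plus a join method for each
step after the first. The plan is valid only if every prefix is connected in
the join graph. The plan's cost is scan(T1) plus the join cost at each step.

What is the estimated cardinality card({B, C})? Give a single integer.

150

Tables in S: B(100), C(150)
Edges inside S: C-B(d=100)
numerator = 100 * 150 = 15000
denominator = 100 = 100
card(S) = 15000 / 100 = 150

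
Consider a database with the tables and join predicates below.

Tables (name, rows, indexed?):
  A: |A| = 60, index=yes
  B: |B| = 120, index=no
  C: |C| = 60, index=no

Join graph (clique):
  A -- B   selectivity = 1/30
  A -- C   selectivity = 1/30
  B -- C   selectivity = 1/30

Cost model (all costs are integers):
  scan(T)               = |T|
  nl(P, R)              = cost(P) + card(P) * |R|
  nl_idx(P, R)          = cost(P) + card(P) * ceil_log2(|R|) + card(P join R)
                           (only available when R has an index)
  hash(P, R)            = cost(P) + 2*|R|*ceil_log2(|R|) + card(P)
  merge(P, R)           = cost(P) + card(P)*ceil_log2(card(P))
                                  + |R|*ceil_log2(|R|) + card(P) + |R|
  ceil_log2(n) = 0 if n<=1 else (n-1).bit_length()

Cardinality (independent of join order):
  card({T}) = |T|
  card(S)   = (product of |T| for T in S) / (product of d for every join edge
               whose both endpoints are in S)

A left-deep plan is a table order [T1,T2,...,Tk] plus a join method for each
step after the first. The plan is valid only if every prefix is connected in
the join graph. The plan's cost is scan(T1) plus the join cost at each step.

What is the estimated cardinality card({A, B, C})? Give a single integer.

Tables in S: A(60), B(120), C(60)
Edges inside S: A-B(d=30), A-C(d=30), B-C(d=30)
numerator = 60 * 120 * 60 = 432000
denominator = 30 * 30 * 30 = 27000
card(S) = 432000 / 27000 = 16

16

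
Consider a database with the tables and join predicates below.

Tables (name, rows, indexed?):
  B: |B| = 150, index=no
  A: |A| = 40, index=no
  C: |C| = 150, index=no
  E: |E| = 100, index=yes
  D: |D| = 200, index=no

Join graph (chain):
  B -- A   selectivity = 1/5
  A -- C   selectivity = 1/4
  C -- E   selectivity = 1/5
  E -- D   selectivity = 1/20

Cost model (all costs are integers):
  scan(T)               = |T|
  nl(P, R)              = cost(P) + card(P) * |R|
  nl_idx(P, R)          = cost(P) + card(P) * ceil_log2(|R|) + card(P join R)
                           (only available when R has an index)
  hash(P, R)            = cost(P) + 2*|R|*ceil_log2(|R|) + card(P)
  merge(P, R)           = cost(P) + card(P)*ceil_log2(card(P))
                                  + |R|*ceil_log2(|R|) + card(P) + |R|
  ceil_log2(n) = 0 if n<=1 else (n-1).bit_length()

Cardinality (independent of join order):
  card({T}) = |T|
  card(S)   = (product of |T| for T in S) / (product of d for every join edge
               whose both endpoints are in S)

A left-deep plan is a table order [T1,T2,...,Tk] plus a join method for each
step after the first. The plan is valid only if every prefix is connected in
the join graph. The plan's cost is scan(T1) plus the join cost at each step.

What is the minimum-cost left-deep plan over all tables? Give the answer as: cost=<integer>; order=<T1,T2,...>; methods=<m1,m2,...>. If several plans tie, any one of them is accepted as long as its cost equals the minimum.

Selinger DP (subsets sized 1..n):
  {B}: scan cost=150, card=150
  {A}: scan cost=40, card=40
  {C}: scan cost=150, card=150
  {E}: scan cost=100, card=100
  {D}: scan cost=200, card=200
  {AB}: card=1200; try (A,hash)→780, (B,merge)→1670, (A,merge)→1780, (B,hash)→2480, (B,nl)→6040, (A,nl)→6150; best=780 via (A,hash)
  {AC}: card=1500; try (A,hash)→780, (C,merge)→1670, (A,merge)→1780, (C,hash)→2480, (C,nl)→6040, (A,nl)→6150; best=780 via (A,hash)
  {CE}: card=3000; try (E,hash)→1700, (C,merge)→2250, (E,merge)→2300, (C,hash)→2600, (E,nl_idx)→4200, (C,nl)→15100 …(+1); best=1700 via (E,hash)
  {DE}: card=1000; try (E,hash)→1800, (E,nl_idx)→2600, (D,merge)→2700, (E,merge)→2800, (D,hash)→3400, (D,nl)→20100 …(+1); best=1800 via (E,hash)
  {ABC}: card=45000; try (C,hash)→4380, (B,hash)→4680, (C,merge)→16530, (B,merge)→20130, (C,nl)→180780, (B,nl)→225780; best=4380 via (C,hash)
  {ACE}: card=30000; try (E,hash)→3680, (A,hash)→5180, (E,merge)→19580, (A,merge)→40980, (E,nl_idx)→41280, (A,nl)→121700 …(+1); best=3680 via (E,hash)
  {CDE}: card=30000; try (C,hash)→5200, (D,hash)→7900, (C,merge)→14150, (D,merge)→42500, (C,nl)→151800, (D,nl)→601700; best=5200 via (C,hash)
  {ABCE}: card=900000; try (B,hash)→36080, (E,hash)→50780, (B,merge)→485030, (E,merge)→770180, (E,nl_idx)→1219380, (B,nl)→4503680 …(+1); best=36080 via (B,hash)
  {ACDE}: card=300000; try (A,hash)→35680, (D,hash)→36880, (D,merge)→485480, (A,merge)→485480, (A,nl)→1205200, (D,nl)→6003680; best=35680 via (A,hash)
  {ABCDE}: card=9000000; try (B,hash)→338080, (D,hash)→939280, (B,merge)→6037030, (D,merge)→18937880, (B,nl)→45035680, (D,nl)→180036080; best=338080 via (B,hash)

cost=338080; order=D,E,C,A,B; methods=hash,hash,hash,hash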